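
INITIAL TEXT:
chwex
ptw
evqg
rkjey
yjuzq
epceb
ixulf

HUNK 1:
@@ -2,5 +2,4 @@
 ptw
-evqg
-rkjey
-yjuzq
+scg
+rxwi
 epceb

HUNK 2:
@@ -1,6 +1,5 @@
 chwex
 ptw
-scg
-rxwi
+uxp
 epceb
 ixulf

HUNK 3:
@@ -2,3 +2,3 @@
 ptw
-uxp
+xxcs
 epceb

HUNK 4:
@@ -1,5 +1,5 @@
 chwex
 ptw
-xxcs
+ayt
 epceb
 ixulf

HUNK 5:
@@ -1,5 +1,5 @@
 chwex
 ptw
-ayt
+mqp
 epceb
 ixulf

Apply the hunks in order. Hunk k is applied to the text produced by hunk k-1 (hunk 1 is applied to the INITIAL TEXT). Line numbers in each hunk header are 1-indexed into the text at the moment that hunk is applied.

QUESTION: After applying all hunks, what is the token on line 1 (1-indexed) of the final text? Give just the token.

Hunk 1: at line 2 remove [evqg,rkjey,yjuzq] add [scg,rxwi] -> 6 lines: chwex ptw scg rxwi epceb ixulf
Hunk 2: at line 1 remove [scg,rxwi] add [uxp] -> 5 lines: chwex ptw uxp epceb ixulf
Hunk 3: at line 2 remove [uxp] add [xxcs] -> 5 lines: chwex ptw xxcs epceb ixulf
Hunk 4: at line 1 remove [xxcs] add [ayt] -> 5 lines: chwex ptw ayt epceb ixulf
Hunk 5: at line 1 remove [ayt] add [mqp] -> 5 lines: chwex ptw mqp epceb ixulf
Final line 1: chwex

Answer: chwex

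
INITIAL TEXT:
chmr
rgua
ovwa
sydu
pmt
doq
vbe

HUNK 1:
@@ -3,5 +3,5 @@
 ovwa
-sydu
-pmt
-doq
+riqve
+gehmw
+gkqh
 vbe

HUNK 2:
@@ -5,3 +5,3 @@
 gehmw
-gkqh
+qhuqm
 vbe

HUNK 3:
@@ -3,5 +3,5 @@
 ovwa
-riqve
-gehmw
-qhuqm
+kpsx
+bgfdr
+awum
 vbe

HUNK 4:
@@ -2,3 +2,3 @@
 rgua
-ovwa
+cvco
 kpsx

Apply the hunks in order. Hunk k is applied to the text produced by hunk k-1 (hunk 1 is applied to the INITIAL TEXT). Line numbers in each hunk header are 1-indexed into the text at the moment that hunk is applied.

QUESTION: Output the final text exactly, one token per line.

Answer: chmr
rgua
cvco
kpsx
bgfdr
awum
vbe

Derivation:
Hunk 1: at line 3 remove [sydu,pmt,doq] add [riqve,gehmw,gkqh] -> 7 lines: chmr rgua ovwa riqve gehmw gkqh vbe
Hunk 2: at line 5 remove [gkqh] add [qhuqm] -> 7 lines: chmr rgua ovwa riqve gehmw qhuqm vbe
Hunk 3: at line 3 remove [riqve,gehmw,qhuqm] add [kpsx,bgfdr,awum] -> 7 lines: chmr rgua ovwa kpsx bgfdr awum vbe
Hunk 4: at line 2 remove [ovwa] add [cvco] -> 7 lines: chmr rgua cvco kpsx bgfdr awum vbe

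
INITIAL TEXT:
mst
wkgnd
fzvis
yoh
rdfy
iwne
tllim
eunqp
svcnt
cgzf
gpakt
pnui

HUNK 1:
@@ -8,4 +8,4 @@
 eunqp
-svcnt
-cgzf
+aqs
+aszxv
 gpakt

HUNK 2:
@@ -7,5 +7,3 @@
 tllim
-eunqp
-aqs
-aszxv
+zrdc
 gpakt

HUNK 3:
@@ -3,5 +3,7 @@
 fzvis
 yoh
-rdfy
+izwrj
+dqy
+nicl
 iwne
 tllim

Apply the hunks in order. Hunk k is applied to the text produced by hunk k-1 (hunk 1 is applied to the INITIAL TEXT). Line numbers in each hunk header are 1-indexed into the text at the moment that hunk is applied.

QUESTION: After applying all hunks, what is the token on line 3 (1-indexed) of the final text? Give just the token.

Hunk 1: at line 8 remove [svcnt,cgzf] add [aqs,aszxv] -> 12 lines: mst wkgnd fzvis yoh rdfy iwne tllim eunqp aqs aszxv gpakt pnui
Hunk 2: at line 7 remove [eunqp,aqs,aszxv] add [zrdc] -> 10 lines: mst wkgnd fzvis yoh rdfy iwne tllim zrdc gpakt pnui
Hunk 3: at line 3 remove [rdfy] add [izwrj,dqy,nicl] -> 12 lines: mst wkgnd fzvis yoh izwrj dqy nicl iwne tllim zrdc gpakt pnui
Final line 3: fzvis

Answer: fzvis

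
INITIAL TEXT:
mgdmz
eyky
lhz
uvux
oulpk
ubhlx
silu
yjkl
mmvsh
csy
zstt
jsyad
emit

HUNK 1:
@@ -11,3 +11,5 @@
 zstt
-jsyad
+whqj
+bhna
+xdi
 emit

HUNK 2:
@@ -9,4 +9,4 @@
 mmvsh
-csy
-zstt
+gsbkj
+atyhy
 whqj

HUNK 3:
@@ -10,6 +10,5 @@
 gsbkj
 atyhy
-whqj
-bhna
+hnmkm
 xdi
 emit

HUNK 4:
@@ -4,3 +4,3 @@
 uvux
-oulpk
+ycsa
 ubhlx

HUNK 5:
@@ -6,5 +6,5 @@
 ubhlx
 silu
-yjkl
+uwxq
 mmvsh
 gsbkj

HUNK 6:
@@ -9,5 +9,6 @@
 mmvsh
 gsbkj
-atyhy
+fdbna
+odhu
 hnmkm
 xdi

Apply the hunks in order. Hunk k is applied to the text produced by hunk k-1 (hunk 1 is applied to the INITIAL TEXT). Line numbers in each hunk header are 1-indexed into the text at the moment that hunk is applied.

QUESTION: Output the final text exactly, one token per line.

Answer: mgdmz
eyky
lhz
uvux
ycsa
ubhlx
silu
uwxq
mmvsh
gsbkj
fdbna
odhu
hnmkm
xdi
emit

Derivation:
Hunk 1: at line 11 remove [jsyad] add [whqj,bhna,xdi] -> 15 lines: mgdmz eyky lhz uvux oulpk ubhlx silu yjkl mmvsh csy zstt whqj bhna xdi emit
Hunk 2: at line 9 remove [csy,zstt] add [gsbkj,atyhy] -> 15 lines: mgdmz eyky lhz uvux oulpk ubhlx silu yjkl mmvsh gsbkj atyhy whqj bhna xdi emit
Hunk 3: at line 10 remove [whqj,bhna] add [hnmkm] -> 14 lines: mgdmz eyky lhz uvux oulpk ubhlx silu yjkl mmvsh gsbkj atyhy hnmkm xdi emit
Hunk 4: at line 4 remove [oulpk] add [ycsa] -> 14 lines: mgdmz eyky lhz uvux ycsa ubhlx silu yjkl mmvsh gsbkj atyhy hnmkm xdi emit
Hunk 5: at line 6 remove [yjkl] add [uwxq] -> 14 lines: mgdmz eyky lhz uvux ycsa ubhlx silu uwxq mmvsh gsbkj atyhy hnmkm xdi emit
Hunk 6: at line 9 remove [atyhy] add [fdbna,odhu] -> 15 lines: mgdmz eyky lhz uvux ycsa ubhlx silu uwxq mmvsh gsbkj fdbna odhu hnmkm xdi emit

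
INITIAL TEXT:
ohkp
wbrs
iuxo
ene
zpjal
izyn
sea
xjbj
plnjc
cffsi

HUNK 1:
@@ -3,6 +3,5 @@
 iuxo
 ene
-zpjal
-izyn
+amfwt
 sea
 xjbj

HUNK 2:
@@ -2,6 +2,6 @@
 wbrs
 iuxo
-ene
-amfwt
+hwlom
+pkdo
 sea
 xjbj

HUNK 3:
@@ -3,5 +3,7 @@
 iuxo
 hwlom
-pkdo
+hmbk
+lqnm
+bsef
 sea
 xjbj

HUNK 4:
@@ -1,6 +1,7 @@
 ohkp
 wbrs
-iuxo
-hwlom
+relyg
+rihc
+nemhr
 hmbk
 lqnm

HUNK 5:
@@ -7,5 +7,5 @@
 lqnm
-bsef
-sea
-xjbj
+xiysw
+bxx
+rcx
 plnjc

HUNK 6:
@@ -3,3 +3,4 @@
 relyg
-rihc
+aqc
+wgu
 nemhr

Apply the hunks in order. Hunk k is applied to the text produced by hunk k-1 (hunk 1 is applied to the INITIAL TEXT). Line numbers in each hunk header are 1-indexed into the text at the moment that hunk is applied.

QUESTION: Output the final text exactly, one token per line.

Hunk 1: at line 3 remove [zpjal,izyn] add [amfwt] -> 9 lines: ohkp wbrs iuxo ene amfwt sea xjbj plnjc cffsi
Hunk 2: at line 2 remove [ene,amfwt] add [hwlom,pkdo] -> 9 lines: ohkp wbrs iuxo hwlom pkdo sea xjbj plnjc cffsi
Hunk 3: at line 3 remove [pkdo] add [hmbk,lqnm,bsef] -> 11 lines: ohkp wbrs iuxo hwlom hmbk lqnm bsef sea xjbj plnjc cffsi
Hunk 4: at line 1 remove [iuxo,hwlom] add [relyg,rihc,nemhr] -> 12 lines: ohkp wbrs relyg rihc nemhr hmbk lqnm bsef sea xjbj plnjc cffsi
Hunk 5: at line 7 remove [bsef,sea,xjbj] add [xiysw,bxx,rcx] -> 12 lines: ohkp wbrs relyg rihc nemhr hmbk lqnm xiysw bxx rcx plnjc cffsi
Hunk 6: at line 3 remove [rihc] add [aqc,wgu] -> 13 lines: ohkp wbrs relyg aqc wgu nemhr hmbk lqnm xiysw bxx rcx plnjc cffsi

Answer: ohkp
wbrs
relyg
aqc
wgu
nemhr
hmbk
lqnm
xiysw
bxx
rcx
plnjc
cffsi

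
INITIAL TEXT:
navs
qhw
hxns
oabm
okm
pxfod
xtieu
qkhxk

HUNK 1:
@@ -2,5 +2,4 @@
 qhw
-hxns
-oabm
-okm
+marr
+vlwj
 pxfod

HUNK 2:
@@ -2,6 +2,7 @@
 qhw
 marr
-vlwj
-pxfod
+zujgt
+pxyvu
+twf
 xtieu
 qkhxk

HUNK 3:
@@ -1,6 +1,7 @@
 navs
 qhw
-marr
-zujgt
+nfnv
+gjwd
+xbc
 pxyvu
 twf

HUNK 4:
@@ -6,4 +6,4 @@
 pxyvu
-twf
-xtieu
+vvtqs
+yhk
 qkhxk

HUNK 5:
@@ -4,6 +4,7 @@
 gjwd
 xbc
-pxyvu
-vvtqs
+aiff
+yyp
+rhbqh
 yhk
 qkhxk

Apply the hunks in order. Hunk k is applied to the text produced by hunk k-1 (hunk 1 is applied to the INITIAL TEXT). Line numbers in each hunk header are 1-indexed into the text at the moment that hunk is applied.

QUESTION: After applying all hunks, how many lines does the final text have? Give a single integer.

Answer: 10

Derivation:
Hunk 1: at line 2 remove [hxns,oabm,okm] add [marr,vlwj] -> 7 lines: navs qhw marr vlwj pxfod xtieu qkhxk
Hunk 2: at line 2 remove [vlwj,pxfod] add [zujgt,pxyvu,twf] -> 8 lines: navs qhw marr zujgt pxyvu twf xtieu qkhxk
Hunk 3: at line 1 remove [marr,zujgt] add [nfnv,gjwd,xbc] -> 9 lines: navs qhw nfnv gjwd xbc pxyvu twf xtieu qkhxk
Hunk 4: at line 6 remove [twf,xtieu] add [vvtqs,yhk] -> 9 lines: navs qhw nfnv gjwd xbc pxyvu vvtqs yhk qkhxk
Hunk 5: at line 4 remove [pxyvu,vvtqs] add [aiff,yyp,rhbqh] -> 10 lines: navs qhw nfnv gjwd xbc aiff yyp rhbqh yhk qkhxk
Final line count: 10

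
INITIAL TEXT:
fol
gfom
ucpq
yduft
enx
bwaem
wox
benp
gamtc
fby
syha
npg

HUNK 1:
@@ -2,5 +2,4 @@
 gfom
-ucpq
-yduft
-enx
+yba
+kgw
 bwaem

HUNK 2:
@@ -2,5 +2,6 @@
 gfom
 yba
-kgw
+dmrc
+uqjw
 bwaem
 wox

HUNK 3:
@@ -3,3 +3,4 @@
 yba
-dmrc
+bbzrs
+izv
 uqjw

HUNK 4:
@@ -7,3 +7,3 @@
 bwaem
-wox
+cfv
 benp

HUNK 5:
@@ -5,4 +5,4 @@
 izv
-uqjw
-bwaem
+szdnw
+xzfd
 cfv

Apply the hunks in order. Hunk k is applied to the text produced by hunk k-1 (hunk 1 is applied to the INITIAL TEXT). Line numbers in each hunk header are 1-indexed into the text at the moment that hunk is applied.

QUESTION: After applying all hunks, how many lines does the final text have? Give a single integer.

Answer: 13

Derivation:
Hunk 1: at line 2 remove [ucpq,yduft,enx] add [yba,kgw] -> 11 lines: fol gfom yba kgw bwaem wox benp gamtc fby syha npg
Hunk 2: at line 2 remove [kgw] add [dmrc,uqjw] -> 12 lines: fol gfom yba dmrc uqjw bwaem wox benp gamtc fby syha npg
Hunk 3: at line 3 remove [dmrc] add [bbzrs,izv] -> 13 lines: fol gfom yba bbzrs izv uqjw bwaem wox benp gamtc fby syha npg
Hunk 4: at line 7 remove [wox] add [cfv] -> 13 lines: fol gfom yba bbzrs izv uqjw bwaem cfv benp gamtc fby syha npg
Hunk 5: at line 5 remove [uqjw,bwaem] add [szdnw,xzfd] -> 13 lines: fol gfom yba bbzrs izv szdnw xzfd cfv benp gamtc fby syha npg
Final line count: 13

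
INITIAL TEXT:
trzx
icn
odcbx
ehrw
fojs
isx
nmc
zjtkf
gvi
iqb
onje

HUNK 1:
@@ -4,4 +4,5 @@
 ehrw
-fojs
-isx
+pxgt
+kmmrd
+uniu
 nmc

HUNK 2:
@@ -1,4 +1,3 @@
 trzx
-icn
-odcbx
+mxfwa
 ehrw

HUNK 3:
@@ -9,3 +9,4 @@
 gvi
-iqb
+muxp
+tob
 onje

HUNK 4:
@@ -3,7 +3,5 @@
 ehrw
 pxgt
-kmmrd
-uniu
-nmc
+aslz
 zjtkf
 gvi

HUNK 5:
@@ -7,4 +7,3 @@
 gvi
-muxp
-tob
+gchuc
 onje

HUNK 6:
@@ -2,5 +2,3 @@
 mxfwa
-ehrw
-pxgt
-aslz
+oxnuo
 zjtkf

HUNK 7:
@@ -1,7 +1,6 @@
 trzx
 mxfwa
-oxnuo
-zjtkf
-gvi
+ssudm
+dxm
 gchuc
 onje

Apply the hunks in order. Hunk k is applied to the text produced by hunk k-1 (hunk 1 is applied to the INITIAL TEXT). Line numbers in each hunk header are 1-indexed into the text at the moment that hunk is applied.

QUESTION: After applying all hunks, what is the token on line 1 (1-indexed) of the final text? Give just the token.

Answer: trzx

Derivation:
Hunk 1: at line 4 remove [fojs,isx] add [pxgt,kmmrd,uniu] -> 12 lines: trzx icn odcbx ehrw pxgt kmmrd uniu nmc zjtkf gvi iqb onje
Hunk 2: at line 1 remove [icn,odcbx] add [mxfwa] -> 11 lines: trzx mxfwa ehrw pxgt kmmrd uniu nmc zjtkf gvi iqb onje
Hunk 3: at line 9 remove [iqb] add [muxp,tob] -> 12 lines: trzx mxfwa ehrw pxgt kmmrd uniu nmc zjtkf gvi muxp tob onje
Hunk 4: at line 3 remove [kmmrd,uniu,nmc] add [aslz] -> 10 lines: trzx mxfwa ehrw pxgt aslz zjtkf gvi muxp tob onje
Hunk 5: at line 7 remove [muxp,tob] add [gchuc] -> 9 lines: trzx mxfwa ehrw pxgt aslz zjtkf gvi gchuc onje
Hunk 6: at line 2 remove [ehrw,pxgt,aslz] add [oxnuo] -> 7 lines: trzx mxfwa oxnuo zjtkf gvi gchuc onje
Hunk 7: at line 1 remove [oxnuo,zjtkf,gvi] add [ssudm,dxm] -> 6 lines: trzx mxfwa ssudm dxm gchuc onje
Final line 1: trzx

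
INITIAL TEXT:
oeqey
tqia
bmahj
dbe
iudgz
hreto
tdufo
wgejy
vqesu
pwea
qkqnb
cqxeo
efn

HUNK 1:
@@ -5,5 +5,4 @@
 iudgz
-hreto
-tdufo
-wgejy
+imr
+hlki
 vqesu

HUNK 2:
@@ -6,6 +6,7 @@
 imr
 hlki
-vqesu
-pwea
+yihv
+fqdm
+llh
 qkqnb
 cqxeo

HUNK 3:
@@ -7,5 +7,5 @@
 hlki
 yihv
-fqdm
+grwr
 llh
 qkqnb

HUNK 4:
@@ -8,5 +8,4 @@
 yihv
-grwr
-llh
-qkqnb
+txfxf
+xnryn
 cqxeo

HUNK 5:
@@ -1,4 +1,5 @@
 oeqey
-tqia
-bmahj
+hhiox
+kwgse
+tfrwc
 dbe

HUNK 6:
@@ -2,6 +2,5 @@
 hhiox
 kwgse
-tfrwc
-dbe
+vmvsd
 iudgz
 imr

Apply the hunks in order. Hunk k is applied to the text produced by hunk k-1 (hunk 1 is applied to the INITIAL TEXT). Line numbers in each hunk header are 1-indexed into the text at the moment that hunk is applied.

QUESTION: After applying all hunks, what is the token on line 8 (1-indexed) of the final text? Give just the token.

Answer: yihv

Derivation:
Hunk 1: at line 5 remove [hreto,tdufo,wgejy] add [imr,hlki] -> 12 lines: oeqey tqia bmahj dbe iudgz imr hlki vqesu pwea qkqnb cqxeo efn
Hunk 2: at line 6 remove [vqesu,pwea] add [yihv,fqdm,llh] -> 13 lines: oeqey tqia bmahj dbe iudgz imr hlki yihv fqdm llh qkqnb cqxeo efn
Hunk 3: at line 7 remove [fqdm] add [grwr] -> 13 lines: oeqey tqia bmahj dbe iudgz imr hlki yihv grwr llh qkqnb cqxeo efn
Hunk 4: at line 8 remove [grwr,llh,qkqnb] add [txfxf,xnryn] -> 12 lines: oeqey tqia bmahj dbe iudgz imr hlki yihv txfxf xnryn cqxeo efn
Hunk 5: at line 1 remove [tqia,bmahj] add [hhiox,kwgse,tfrwc] -> 13 lines: oeqey hhiox kwgse tfrwc dbe iudgz imr hlki yihv txfxf xnryn cqxeo efn
Hunk 6: at line 2 remove [tfrwc,dbe] add [vmvsd] -> 12 lines: oeqey hhiox kwgse vmvsd iudgz imr hlki yihv txfxf xnryn cqxeo efn
Final line 8: yihv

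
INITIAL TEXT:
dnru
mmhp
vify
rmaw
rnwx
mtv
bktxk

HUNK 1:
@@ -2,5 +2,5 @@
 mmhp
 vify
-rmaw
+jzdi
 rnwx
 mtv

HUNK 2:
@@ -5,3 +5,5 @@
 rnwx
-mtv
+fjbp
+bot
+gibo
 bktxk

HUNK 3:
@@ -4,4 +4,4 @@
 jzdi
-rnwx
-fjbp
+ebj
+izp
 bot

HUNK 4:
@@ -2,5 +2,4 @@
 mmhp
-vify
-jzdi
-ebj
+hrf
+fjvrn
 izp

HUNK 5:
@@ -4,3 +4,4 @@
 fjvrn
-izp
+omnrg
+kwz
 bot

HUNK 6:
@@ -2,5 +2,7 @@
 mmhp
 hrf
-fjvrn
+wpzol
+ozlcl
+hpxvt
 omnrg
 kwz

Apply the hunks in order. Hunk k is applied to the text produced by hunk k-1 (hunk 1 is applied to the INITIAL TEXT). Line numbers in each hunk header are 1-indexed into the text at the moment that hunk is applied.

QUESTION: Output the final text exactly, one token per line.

Hunk 1: at line 2 remove [rmaw] add [jzdi] -> 7 lines: dnru mmhp vify jzdi rnwx mtv bktxk
Hunk 2: at line 5 remove [mtv] add [fjbp,bot,gibo] -> 9 lines: dnru mmhp vify jzdi rnwx fjbp bot gibo bktxk
Hunk 3: at line 4 remove [rnwx,fjbp] add [ebj,izp] -> 9 lines: dnru mmhp vify jzdi ebj izp bot gibo bktxk
Hunk 4: at line 2 remove [vify,jzdi,ebj] add [hrf,fjvrn] -> 8 lines: dnru mmhp hrf fjvrn izp bot gibo bktxk
Hunk 5: at line 4 remove [izp] add [omnrg,kwz] -> 9 lines: dnru mmhp hrf fjvrn omnrg kwz bot gibo bktxk
Hunk 6: at line 2 remove [fjvrn] add [wpzol,ozlcl,hpxvt] -> 11 lines: dnru mmhp hrf wpzol ozlcl hpxvt omnrg kwz bot gibo bktxk

Answer: dnru
mmhp
hrf
wpzol
ozlcl
hpxvt
omnrg
kwz
bot
gibo
bktxk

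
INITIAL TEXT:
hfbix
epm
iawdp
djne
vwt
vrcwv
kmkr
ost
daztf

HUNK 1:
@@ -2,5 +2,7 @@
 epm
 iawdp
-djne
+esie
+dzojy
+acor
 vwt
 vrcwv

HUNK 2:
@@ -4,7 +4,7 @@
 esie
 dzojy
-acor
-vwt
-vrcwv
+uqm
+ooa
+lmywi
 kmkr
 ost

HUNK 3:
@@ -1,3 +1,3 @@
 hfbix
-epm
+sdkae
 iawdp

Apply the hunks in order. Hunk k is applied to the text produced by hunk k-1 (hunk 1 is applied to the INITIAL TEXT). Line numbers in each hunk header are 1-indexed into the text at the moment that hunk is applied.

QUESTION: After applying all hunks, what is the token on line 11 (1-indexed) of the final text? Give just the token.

Hunk 1: at line 2 remove [djne] add [esie,dzojy,acor] -> 11 lines: hfbix epm iawdp esie dzojy acor vwt vrcwv kmkr ost daztf
Hunk 2: at line 4 remove [acor,vwt,vrcwv] add [uqm,ooa,lmywi] -> 11 lines: hfbix epm iawdp esie dzojy uqm ooa lmywi kmkr ost daztf
Hunk 3: at line 1 remove [epm] add [sdkae] -> 11 lines: hfbix sdkae iawdp esie dzojy uqm ooa lmywi kmkr ost daztf
Final line 11: daztf

Answer: daztf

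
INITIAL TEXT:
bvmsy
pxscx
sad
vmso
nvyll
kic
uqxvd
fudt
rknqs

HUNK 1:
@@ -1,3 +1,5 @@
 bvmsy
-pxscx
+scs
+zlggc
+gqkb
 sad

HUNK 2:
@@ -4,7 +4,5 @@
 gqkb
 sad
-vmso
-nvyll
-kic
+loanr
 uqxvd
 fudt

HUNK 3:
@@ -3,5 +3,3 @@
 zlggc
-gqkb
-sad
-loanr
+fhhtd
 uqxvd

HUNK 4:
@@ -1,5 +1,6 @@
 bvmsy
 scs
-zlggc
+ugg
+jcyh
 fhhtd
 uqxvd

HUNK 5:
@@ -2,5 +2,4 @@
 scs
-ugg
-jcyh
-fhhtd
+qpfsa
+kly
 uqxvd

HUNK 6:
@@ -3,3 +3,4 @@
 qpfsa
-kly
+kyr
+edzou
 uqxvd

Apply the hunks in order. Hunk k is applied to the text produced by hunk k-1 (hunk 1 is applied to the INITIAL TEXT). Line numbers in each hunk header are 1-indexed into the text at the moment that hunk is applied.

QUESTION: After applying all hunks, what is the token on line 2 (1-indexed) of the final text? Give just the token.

Hunk 1: at line 1 remove [pxscx] add [scs,zlggc,gqkb] -> 11 lines: bvmsy scs zlggc gqkb sad vmso nvyll kic uqxvd fudt rknqs
Hunk 2: at line 4 remove [vmso,nvyll,kic] add [loanr] -> 9 lines: bvmsy scs zlggc gqkb sad loanr uqxvd fudt rknqs
Hunk 3: at line 3 remove [gqkb,sad,loanr] add [fhhtd] -> 7 lines: bvmsy scs zlggc fhhtd uqxvd fudt rknqs
Hunk 4: at line 1 remove [zlggc] add [ugg,jcyh] -> 8 lines: bvmsy scs ugg jcyh fhhtd uqxvd fudt rknqs
Hunk 5: at line 2 remove [ugg,jcyh,fhhtd] add [qpfsa,kly] -> 7 lines: bvmsy scs qpfsa kly uqxvd fudt rknqs
Hunk 6: at line 3 remove [kly] add [kyr,edzou] -> 8 lines: bvmsy scs qpfsa kyr edzou uqxvd fudt rknqs
Final line 2: scs

Answer: scs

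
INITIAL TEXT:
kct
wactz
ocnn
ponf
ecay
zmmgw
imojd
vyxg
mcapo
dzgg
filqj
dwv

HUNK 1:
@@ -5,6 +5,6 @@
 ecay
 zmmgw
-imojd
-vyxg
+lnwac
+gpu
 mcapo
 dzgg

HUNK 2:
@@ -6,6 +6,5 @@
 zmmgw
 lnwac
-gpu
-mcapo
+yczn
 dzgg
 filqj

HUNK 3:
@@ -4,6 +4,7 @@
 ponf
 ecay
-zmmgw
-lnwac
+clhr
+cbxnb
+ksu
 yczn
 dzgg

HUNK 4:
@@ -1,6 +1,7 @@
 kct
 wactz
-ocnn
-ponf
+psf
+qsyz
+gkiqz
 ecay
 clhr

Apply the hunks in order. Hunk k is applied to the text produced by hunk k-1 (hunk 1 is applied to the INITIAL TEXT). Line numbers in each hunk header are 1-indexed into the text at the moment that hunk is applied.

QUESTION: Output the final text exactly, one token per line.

Answer: kct
wactz
psf
qsyz
gkiqz
ecay
clhr
cbxnb
ksu
yczn
dzgg
filqj
dwv

Derivation:
Hunk 1: at line 5 remove [imojd,vyxg] add [lnwac,gpu] -> 12 lines: kct wactz ocnn ponf ecay zmmgw lnwac gpu mcapo dzgg filqj dwv
Hunk 2: at line 6 remove [gpu,mcapo] add [yczn] -> 11 lines: kct wactz ocnn ponf ecay zmmgw lnwac yczn dzgg filqj dwv
Hunk 3: at line 4 remove [zmmgw,lnwac] add [clhr,cbxnb,ksu] -> 12 lines: kct wactz ocnn ponf ecay clhr cbxnb ksu yczn dzgg filqj dwv
Hunk 4: at line 1 remove [ocnn,ponf] add [psf,qsyz,gkiqz] -> 13 lines: kct wactz psf qsyz gkiqz ecay clhr cbxnb ksu yczn dzgg filqj dwv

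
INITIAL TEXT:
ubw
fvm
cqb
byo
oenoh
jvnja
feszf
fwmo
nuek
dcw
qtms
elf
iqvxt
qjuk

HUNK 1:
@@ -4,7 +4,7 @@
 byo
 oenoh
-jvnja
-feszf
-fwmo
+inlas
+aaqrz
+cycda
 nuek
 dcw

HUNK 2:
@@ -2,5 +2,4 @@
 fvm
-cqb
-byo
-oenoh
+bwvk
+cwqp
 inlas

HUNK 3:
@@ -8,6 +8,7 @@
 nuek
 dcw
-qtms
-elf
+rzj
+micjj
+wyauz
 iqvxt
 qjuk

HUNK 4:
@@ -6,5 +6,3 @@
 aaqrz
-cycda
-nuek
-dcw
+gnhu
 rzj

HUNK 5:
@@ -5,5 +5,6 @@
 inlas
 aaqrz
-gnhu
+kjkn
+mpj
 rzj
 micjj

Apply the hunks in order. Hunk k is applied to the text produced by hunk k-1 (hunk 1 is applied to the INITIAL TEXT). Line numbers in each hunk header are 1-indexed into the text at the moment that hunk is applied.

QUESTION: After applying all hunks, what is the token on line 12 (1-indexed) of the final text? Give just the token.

Hunk 1: at line 4 remove [jvnja,feszf,fwmo] add [inlas,aaqrz,cycda] -> 14 lines: ubw fvm cqb byo oenoh inlas aaqrz cycda nuek dcw qtms elf iqvxt qjuk
Hunk 2: at line 2 remove [cqb,byo,oenoh] add [bwvk,cwqp] -> 13 lines: ubw fvm bwvk cwqp inlas aaqrz cycda nuek dcw qtms elf iqvxt qjuk
Hunk 3: at line 8 remove [qtms,elf] add [rzj,micjj,wyauz] -> 14 lines: ubw fvm bwvk cwqp inlas aaqrz cycda nuek dcw rzj micjj wyauz iqvxt qjuk
Hunk 4: at line 6 remove [cycda,nuek,dcw] add [gnhu] -> 12 lines: ubw fvm bwvk cwqp inlas aaqrz gnhu rzj micjj wyauz iqvxt qjuk
Hunk 5: at line 5 remove [gnhu] add [kjkn,mpj] -> 13 lines: ubw fvm bwvk cwqp inlas aaqrz kjkn mpj rzj micjj wyauz iqvxt qjuk
Final line 12: iqvxt

Answer: iqvxt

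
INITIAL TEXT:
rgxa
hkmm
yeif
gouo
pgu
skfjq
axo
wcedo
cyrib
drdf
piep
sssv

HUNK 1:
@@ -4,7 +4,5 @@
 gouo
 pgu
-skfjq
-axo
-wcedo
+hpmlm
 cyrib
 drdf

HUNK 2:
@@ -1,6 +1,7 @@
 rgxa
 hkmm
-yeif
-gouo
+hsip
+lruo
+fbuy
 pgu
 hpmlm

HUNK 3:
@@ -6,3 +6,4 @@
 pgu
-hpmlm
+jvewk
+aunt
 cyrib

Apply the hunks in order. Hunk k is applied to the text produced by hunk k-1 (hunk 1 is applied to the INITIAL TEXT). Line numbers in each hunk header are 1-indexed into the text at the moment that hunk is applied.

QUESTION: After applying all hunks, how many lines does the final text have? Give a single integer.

Answer: 12

Derivation:
Hunk 1: at line 4 remove [skfjq,axo,wcedo] add [hpmlm] -> 10 lines: rgxa hkmm yeif gouo pgu hpmlm cyrib drdf piep sssv
Hunk 2: at line 1 remove [yeif,gouo] add [hsip,lruo,fbuy] -> 11 lines: rgxa hkmm hsip lruo fbuy pgu hpmlm cyrib drdf piep sssv
Hunk 3: at line 6 remove [hpmlm] add [jvewk,aunt] -> 12 lines: rgxa hkmm hsip lruo fbuy pgu jvewk aunt cyrib drdf piep sssv
Final line count: 12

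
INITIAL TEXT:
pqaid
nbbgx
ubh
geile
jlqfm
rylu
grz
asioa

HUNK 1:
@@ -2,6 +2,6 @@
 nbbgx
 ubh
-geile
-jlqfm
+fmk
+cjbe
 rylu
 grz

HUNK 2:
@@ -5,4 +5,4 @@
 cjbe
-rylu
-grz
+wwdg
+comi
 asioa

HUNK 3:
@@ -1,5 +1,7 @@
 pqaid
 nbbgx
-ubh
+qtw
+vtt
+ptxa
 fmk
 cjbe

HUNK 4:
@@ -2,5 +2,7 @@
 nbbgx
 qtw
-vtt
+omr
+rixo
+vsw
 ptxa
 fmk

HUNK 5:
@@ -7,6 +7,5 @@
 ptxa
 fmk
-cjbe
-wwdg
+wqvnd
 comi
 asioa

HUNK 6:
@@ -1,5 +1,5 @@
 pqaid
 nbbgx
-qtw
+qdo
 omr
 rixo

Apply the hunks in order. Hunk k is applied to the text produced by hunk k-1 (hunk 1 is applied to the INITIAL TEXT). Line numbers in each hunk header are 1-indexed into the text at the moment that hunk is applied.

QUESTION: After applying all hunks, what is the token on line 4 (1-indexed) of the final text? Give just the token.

Answer: omr

Derivation:
Hunk 1: at line 2 remove [geile,jlqfm] add [fmk,cjbe] -> 8 lines: pqaid nbbgx ubh fmk cjbe rylu grz asioa
Hunk 2: at line 5 remove [rylu,grz] add [wwdg,comi] -> 8 lines: pqaid nbbgx ubh fmk cjbe wwdg comi asioa
Hunk 3: at line 1 remove [ubh] add [qtw,vtt,ptxa] -> 10 lines: pqaid nbbgx qtw vtt ptxa fmk cjbe wwdg comi asioa
Hunk 4: at line 2 remove [vtt] add [omr,rixo,vsw] -> 12 lines: pqaid nbbgx qtw omr rixo vsw ptxa fmk cjbe wwdg comi asioa
Hunk 5: at line 7 remove [cjbe,wwdg] add [wqvnd] -> 11 lines: pqaid nbbgx qtw omr rixo vsw ptxa fmk wqvnd comi asioa
Hunk 6: at line 1 remove [qtw] add [qdo] -> 11 lines: pqaid nbbgx qdo omr rixo vsw ptxa fmk wqvnd comi asioa
Final line 4: omr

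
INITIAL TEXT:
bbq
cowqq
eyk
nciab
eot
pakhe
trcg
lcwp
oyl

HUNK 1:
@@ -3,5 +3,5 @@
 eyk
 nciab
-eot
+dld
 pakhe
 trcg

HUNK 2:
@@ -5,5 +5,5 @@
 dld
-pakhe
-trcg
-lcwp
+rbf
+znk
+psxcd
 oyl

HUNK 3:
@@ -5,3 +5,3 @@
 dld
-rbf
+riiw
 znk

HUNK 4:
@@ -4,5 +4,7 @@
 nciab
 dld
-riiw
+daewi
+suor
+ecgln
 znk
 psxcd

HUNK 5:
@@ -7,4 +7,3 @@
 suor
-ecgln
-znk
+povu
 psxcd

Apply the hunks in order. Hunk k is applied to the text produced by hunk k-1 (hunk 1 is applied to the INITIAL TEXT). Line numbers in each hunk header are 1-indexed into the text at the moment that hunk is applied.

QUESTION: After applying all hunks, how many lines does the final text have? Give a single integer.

Hunk 1: at line 3 remove [eot] add [dld] -> 9 lines: bbq cowqq eyk nciab dld pakhe trcg lcwp oyl
Hunk 2: at line 5 remove [pakhe,trcg,lcwp] add [rbf,znk,psxcd] -> 9 lines: bbq cowqq eyk nciab dld rbf znk psxcd oyl
Hunk 3: at line 5 remove [rbf] add [riiw] -> 9 lines: bbq cowqq eyk nciab dld riiw znk psxcd oyl
Hunk 4: at line 4 remove [riiw] add [daewi,suor,ecgln] -> 11 lines: bbq cowqq eyk nciab dld daewi suor ecgln znk psxcd oyl
Hunk 5: at line 7 remove [ecgln,znk] add [povu] -> 10 lines: bbq cowqq eyk nciab dld daewi suor povu psxcd oyl
Final line count: 10

Answer: 10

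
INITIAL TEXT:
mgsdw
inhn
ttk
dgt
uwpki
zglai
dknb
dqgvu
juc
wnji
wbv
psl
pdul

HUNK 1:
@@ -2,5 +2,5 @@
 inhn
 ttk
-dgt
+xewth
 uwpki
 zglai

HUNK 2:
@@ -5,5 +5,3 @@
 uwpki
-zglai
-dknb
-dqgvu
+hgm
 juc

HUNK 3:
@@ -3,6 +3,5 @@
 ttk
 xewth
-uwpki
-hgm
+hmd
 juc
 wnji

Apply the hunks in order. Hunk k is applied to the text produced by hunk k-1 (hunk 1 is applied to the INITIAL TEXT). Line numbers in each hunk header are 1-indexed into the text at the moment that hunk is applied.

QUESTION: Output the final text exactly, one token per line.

Hunk 1: at line 2 remove [dgt] add [xewth] -> 13 lines: mgsdw inhn ttk xewth uwpki zglai dknb dqgvu juc wnji wbv psl pdul
Hunk 2: at line 5 remove [zglai,dknb,dqgvu] add [hgm] -> 11 lines: mgsdw inhn ttk xewth uwpki hgm juc wnji wbv psl pdul
Hunk 3: at line 3 remove [uwpki,hgm] add [hmd] -> 10 lines: mgsdw inhn ttk xewth hmd juc wnji wbv psl pdul

Answer: mgsdw
inhn
ttk
xewth
hmd
juc
wnji
wbv
psl
pdul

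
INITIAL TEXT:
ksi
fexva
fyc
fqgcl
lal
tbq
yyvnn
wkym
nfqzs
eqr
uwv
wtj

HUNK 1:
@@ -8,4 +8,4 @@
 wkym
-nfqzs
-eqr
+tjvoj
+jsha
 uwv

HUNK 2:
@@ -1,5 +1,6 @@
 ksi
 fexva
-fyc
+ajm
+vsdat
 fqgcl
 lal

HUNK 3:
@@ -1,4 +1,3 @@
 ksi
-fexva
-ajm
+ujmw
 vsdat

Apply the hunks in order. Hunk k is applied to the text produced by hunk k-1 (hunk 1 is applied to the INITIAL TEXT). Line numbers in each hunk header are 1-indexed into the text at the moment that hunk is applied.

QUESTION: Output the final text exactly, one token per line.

Hunk 1: at line 8 remove [nfqzs,eqr] add [tjvoj,jsha] -> 12 lines: ksi fexva fyc fqgcl lal tbq yyvnn wkym tjvoj jsha uwv wtj
Hunk 2: at line 1 remove [fyc] add [ajm,vsdat] -> 13 lines: ksi fexva ajm vsdat fqgcl lal tbq yyvnn wkym tjvoj jsha uwv wtj
Hunk 3: at line 1 remove [fexva,ajm] add [ujmw] -> 12 lines: ksi ujmw vsdat fqgcl lal tbq yyvnn wkym tjvoj jsha uwv wtj

Answer: ksi
ujmw
vsdat
fqgcl
lal
tbq
yyvnn
wkym
tjvoj
jsha
uwv
wtj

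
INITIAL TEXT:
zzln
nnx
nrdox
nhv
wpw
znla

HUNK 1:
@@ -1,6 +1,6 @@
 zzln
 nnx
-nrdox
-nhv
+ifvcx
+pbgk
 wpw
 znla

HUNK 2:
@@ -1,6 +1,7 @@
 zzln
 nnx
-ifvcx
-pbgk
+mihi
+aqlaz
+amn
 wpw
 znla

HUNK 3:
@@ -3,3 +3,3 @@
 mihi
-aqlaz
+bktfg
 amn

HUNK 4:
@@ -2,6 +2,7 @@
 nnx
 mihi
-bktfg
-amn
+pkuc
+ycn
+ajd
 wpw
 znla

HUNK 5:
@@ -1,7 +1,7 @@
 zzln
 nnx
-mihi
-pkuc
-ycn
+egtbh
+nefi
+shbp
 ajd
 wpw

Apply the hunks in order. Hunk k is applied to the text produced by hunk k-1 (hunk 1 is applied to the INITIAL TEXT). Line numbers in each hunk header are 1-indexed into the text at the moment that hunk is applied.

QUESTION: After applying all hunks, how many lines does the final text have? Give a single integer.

Hunk 1: at line 1 remove [nrdox,nhv] add [ifvcx,pbgk] -> 6 lines: zzln nnx ifvcx pbgk wpw znla
Hunk 2: at line 1 remove [ifvcx,pbgk] add [mihi,aqlaz,amn] -> 7 lines: zzln nnx mihi aqlaz amn wpw znla
Hunk 3: at line 3 remove [aqlaz] add [bktfg] -> 7 lines: zzln nnx mihi bktfg amn wpw znla
Hunk 4: at line 2 remove [bktfg,amn] add [pkuc,ycn,ajd] -> 8 lines: zzln nnx mihi pkuc ycn ajd wpw znla
Hunk 5: at line 1 remove [mihi,pkuc,ycn] add [egtbh,nefi,shbp] -> 8 lines: zzln nnx egtbh nefi shbp ajd wpw znla
Final line count: 8

Answer: 8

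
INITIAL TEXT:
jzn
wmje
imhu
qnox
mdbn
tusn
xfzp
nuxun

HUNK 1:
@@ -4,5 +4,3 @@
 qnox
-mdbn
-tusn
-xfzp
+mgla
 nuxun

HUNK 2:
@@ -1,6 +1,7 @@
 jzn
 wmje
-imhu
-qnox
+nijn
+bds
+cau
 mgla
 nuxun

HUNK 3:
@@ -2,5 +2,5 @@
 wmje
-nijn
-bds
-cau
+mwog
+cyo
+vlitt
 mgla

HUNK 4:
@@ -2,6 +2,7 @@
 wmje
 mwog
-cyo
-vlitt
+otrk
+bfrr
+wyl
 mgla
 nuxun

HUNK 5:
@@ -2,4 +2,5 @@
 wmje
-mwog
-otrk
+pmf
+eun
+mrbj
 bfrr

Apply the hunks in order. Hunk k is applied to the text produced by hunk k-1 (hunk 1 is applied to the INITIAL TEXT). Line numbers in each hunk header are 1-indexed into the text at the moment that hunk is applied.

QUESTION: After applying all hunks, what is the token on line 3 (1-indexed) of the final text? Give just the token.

Hunk 1: at line 4 remove [mdbn,tusn,xfzp] add [mgla] -> 6 lines: jzn wmje imhu qnox mgla nuxun
Hunk 2: at line 1 remove [imhu,qnox] add [nijn,bds,cau] -> 7 lines: jzn wmje nijn bds cau mgla nuxun
Hunk 3: at line 2 remove [nijn,bds,cau] add [mwog,cyo,vlitt] -> 7 lines: jzn wmje mwog cyo vlitt mgla nuxun
Hunk 4: at line 2 remove [cyo,vlitt] add [otrk,bfrr,wyl] -> 8 lines: jzn wmje mwog otrk bfrr wyl mgla nuxun
Hunk 5: at line 2 remove [mwog,otrk] add [pmf,eun,mrbj] -> 9 lines: jzn wmje pmf eun mrbj bfrr wyl mgla nuxun
Final line 3: pmf

Answer: pmf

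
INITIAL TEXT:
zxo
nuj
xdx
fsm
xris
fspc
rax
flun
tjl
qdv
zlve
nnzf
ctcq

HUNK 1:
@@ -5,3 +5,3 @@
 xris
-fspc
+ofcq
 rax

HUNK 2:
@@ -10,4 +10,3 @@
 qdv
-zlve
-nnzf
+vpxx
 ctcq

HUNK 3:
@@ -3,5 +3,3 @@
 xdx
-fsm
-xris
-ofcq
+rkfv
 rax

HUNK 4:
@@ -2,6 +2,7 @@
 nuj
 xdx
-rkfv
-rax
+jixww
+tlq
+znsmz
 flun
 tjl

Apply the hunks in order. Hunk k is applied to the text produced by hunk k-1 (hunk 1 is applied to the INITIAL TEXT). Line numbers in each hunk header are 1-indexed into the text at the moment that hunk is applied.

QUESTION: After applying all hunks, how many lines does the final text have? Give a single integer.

Answer: 11

Derivation:
Hunk 1: at line 5 remove [fspc] add [ofcq] -> 13 lines: zxo nuj xdx fsm xris ofcq rax flun tjl qdv zlve nnzf ctcq
Hunk 2: at line 10 remove [zlve,nnzf] add [vpxx] -> 12 lines: zxo nuj xdx fsm xris ofcq rax flun tjl qdv vpxx ctcq
Hunk 3: at line 3 remove [fsm,xris,ofcq] add [rkfv] -> 10 lines: zxo nuj xdx rkfv rax flun tjl qdv vpxx ctcq
Hunk 4: at line 2 remove [rkfv,rax] add [jixww,tlq,znsmz] -> 11 lines: zxo nuj xdx jixww tlq znsmz flun tjl qdv vpxx ctcq
Final line count: 11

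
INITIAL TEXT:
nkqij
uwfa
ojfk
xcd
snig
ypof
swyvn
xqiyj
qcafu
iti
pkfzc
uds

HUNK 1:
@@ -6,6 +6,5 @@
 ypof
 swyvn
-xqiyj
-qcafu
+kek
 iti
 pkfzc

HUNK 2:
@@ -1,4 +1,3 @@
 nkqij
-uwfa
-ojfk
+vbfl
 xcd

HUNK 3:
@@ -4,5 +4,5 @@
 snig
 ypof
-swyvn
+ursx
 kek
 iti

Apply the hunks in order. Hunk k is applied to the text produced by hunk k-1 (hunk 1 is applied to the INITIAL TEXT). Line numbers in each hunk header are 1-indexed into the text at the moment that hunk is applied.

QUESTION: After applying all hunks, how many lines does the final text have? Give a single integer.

Answer: 10

Derivation:
Hunk 1: at line 6 remove [xqiyj,qcafu] add [kek] -> 11 lines: nkqij uwfa ojfk xcd snig ypof swyvn kek iti pkfzc uds
Hunk 2: at line 1 remove [uwfa,ojfk] add [vbfl] -> 10 lines: nkqij vbfl xcd snig ypof swyvn kek iti pkfzc uds
Hunk 3: at line 4 remove [swyvn] add [ursx] -> 10 lines: nkqij vbfl xcd snig ypof ursx kek iti pkfzc uds
Final line count: 10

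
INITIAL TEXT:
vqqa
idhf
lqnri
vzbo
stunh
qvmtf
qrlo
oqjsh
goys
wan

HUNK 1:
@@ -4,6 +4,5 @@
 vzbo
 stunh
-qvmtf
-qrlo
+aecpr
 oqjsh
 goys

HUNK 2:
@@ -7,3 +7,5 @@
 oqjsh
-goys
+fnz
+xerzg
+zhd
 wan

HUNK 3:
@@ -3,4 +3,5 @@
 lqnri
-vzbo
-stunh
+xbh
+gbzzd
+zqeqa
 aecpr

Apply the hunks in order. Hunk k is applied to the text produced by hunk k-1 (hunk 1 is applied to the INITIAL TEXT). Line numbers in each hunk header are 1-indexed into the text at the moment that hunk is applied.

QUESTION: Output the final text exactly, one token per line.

Answer: vqqa
idhf
lqnri
xbh
gbzzd
zqeqa
aecpr
oqjsh
fnz
xerzg
zhd
wan

Derivation:
Hunk 1: at line 4 remove [qvmtf,qrlo] add [aecpr] -> 9 lines: vqqa idhf lqnri vzbo stunh aecpr oqjsh goys wan
Hunk 2: at line 7 remove [goys] add [fnz,xerzg,zhd] -> 11 lines: vqqa idhf lqnri vzbo stunh aecpr oqjsh fnz xerzg zhd wan
Hunk 3: at line 3 remove [vzbo,stunh] add [xbh,gbzzd,zqeqa] -> 12 lines: vqqa idhf lqnri xbh gbzzd zqeqa aecpr oqjsh fnz xerzg zhd wan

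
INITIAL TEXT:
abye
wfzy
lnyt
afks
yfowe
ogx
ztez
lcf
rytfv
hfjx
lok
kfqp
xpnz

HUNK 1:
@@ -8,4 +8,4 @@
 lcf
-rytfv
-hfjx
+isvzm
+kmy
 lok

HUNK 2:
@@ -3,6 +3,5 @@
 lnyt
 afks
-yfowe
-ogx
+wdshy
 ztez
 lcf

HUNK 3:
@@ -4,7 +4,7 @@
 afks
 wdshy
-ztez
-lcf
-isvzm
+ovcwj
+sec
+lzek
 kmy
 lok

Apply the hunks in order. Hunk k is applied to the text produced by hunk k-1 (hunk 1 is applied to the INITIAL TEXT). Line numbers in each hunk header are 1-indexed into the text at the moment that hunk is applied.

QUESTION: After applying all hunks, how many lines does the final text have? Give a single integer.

Hunk 1: at line 8 remove [rytfv,hfjx] add [isvzm,kmy] -> 13 lines: abye wfzy lnyt afks yfowe ogx ztez lcf isvzm kmy lok kfqp xpnz
Hunk 2: at line 3 remove [yfowe,ogx] add [wdshy] -> 12 lines: abye wfzy lnyt afks wdshy ztez lcf isvzm kmy lok kfqp xpnz
Hunk 3: at line 4 remove [ztez,lcf,isvzm] add [ovcwj,sec,lzek] -> 12 lines: abye wfzy lnyt afks wdshy ovcwj sec lzek kmy lok kfqp xpnz
Final line count: 12

Answer: 12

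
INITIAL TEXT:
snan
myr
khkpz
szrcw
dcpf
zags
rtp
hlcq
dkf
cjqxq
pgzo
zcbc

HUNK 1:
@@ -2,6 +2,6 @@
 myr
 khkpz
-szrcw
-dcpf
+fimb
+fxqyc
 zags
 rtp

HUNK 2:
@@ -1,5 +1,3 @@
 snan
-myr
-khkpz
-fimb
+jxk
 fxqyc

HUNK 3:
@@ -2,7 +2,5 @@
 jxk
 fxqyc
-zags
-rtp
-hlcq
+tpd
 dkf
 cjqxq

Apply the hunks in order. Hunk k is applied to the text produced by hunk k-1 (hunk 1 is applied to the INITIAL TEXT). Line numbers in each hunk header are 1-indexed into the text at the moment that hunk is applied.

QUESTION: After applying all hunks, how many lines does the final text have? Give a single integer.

Answer: 8

Derivation:
Hunk 1: at line 2 remove [szrcw,dcpf] add [fimb,fxqyc] -> 12 lines: snan myr khkpz fimb fxqyc zags rtp hlcq dkf cjqxq pgzo zcbc
Hunk 2: at line 1 remove [myr,khkpz,fimb] add [jxk] -> 10 lines: snan jxk fxqyc zags rtp hlcq dkf cjqxq pgzo zcbc
Hunk 3: at line 2 remove [zags,rtp,hlcq] add [tpd] -> 8 lines: snan jxk fxqyc tpd dkf cjqxq pgzo zcbc
Final line count: 8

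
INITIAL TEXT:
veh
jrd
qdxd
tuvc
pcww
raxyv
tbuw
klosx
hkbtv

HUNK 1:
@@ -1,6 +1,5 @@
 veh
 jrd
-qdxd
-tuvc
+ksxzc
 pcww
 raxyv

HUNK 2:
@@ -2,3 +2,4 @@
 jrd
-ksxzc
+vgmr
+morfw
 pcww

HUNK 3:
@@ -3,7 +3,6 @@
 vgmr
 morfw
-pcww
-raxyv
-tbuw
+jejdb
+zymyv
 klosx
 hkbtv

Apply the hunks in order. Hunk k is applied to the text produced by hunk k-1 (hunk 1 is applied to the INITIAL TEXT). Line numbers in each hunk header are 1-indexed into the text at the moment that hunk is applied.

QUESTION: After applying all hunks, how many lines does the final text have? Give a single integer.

Hunk 1: at line 1 remove [qdxd,tuvc] add [ksxzc] -> 8 lines: veh jrd ksxzc pcww raxyv tbuw klosx hkbtv
Hunk 2: at line 2 remove [ksxzc] add [vgmr,morfw] -> 9 lines: veh jrd vgmr morfw pcww raxyv tbuw klosx hkbtv
Hunk 3: at line 3 remove [pcww,raxyv,tbuw] add [jejdb,zymyv] -> 8 lines: veh jrd vgmr morfw jejdb zymyv klosx hkbtv
Final line count: 8

Answer: 8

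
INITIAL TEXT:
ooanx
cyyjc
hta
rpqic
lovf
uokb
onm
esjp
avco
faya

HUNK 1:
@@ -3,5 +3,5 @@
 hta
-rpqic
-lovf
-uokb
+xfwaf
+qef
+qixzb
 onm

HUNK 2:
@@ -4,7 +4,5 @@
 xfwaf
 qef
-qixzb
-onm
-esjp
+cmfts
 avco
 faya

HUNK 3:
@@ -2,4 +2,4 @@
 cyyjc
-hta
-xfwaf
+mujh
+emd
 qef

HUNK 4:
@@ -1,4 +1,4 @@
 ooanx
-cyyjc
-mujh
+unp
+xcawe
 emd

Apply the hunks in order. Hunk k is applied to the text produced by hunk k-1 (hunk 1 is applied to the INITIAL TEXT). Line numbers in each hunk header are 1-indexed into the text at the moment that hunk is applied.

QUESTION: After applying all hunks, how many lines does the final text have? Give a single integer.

Hunk 1: at line 3 remove [rpqic,lovf,uokb] add [xfwaf,qef,qixzb] -> 10 lines: ooanx cyyjc hta xfwaf qef qixzb onm esjp avco faya
Hunk 2: at line 4 remove [qixzb,onm,esjp] add [cmfts] -> 8 lines: ooanx cyyjc hta xfwaf qef cmfts avco faya
Hunk 3: at line 2 remove [hta,xfwaf] add [mujh,emd] -> 8 lines: ooanx cyyjc mujh emd qef cmfts avco faya
Hunk 4: at line 1 remove [cyyjc,mujh] add [unp,xcawe] -> 8 lines: ooanx unp xcawe emd qef cmfts avco faya
Final line count: 8

Answer: 8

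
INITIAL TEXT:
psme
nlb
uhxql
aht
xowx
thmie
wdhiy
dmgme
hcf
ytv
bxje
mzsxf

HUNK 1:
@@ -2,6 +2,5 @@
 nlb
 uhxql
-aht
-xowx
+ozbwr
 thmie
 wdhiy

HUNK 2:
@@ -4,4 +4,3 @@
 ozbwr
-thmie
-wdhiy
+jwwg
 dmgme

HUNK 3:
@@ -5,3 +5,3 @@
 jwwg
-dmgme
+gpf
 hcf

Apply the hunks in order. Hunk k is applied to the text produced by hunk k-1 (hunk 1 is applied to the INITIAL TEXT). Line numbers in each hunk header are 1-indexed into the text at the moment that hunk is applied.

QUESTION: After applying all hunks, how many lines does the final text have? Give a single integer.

Answer: 10

Derivation:
Hunk 1: at line 2 remove [aht,xowx] add [ozbwr] -> 11 lines: psme nlb uhxql ozbwr thmie wdhiy dmgme hcf ytv bxje mzsxf
Hunk 2: at line 4 remove [thmie,wdhiy] add [jwwg] -> 10 lines: psme nlb uhxql ozbwr jwwg dmgme hcf ytv bxje mzsxf
Hunk 3: at line 5 remove [dmgme] add [gpf] -> 10 lines: psme nlb uhxql ozbwr jwwg gpf hcf ytv bxje mzsxf
Final line count: 10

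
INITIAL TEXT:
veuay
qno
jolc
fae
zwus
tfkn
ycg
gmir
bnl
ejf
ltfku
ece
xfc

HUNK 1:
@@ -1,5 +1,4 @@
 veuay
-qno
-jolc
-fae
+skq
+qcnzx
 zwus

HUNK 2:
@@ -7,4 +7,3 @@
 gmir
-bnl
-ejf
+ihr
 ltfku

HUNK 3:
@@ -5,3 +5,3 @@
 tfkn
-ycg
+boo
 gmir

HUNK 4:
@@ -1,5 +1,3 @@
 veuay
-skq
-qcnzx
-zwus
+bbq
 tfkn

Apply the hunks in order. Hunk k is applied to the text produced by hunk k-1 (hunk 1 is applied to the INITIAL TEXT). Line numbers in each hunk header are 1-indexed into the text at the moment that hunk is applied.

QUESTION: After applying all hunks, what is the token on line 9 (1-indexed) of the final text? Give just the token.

Hunk 1: at line 1 remove [qno,jolc,fae] add [skq,qcnzx] -> 12 lines: veuay skq qcnzx zwus tfkn ycg gmir bnl ejf ltfku ece xfc
Hunk 2: at line 7 remove [bnl,ejf] add [ihr] -> 11 lines: veuay skq qcnzx zwus tfkn ycg gmir ihr ltfku ece xfc
Hunk 3: at line 5 remove [ycg] add [boo] -> 11 lines: veuay skq qcnzx zwus tfkn boo gmir ihr ltfku ece xfc
Hunk 4: at line 1 remove [skq,qcnzx,zwus] add [bbq] -> 9 lines: veuay bbq tfkn boo gmir ihr ltfku ece xfc
Final line 9: xfc

Answer: xfc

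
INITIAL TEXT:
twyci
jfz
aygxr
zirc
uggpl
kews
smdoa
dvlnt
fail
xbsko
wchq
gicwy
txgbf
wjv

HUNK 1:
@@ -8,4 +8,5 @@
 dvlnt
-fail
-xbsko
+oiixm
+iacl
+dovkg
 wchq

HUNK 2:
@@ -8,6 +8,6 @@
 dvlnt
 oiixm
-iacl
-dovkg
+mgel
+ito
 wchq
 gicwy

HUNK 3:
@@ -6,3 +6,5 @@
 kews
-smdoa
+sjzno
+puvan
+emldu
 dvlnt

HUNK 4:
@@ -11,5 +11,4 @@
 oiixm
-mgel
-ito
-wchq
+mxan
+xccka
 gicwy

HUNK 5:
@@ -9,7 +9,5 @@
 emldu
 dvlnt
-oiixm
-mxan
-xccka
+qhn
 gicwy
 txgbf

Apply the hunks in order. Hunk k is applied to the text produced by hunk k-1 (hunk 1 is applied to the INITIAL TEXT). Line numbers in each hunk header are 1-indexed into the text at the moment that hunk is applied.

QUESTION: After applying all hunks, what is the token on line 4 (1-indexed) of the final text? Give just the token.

Hunk 1: at line 8 remove [fail,xbsko] add [oiixm,iacl,dovkg] -> 15 lines: twyci jfz aygxr zirc uggpl kews smdoa dvlnt oiixm iacl dovkg wchq gicwy txgbf wjv
Hunk 2: at line 8 remove [iacl,dovkg] add [mgel,ito] -> 15 lines: twyci jfz aygxr zirc uggpl kews smdoa dvlnt oiixm mgel ito wchq gicwy txgbf wjv
Hunk 3: at line 6 remove [smdoa] add [sjzno,puvan,emldu] -> 17 lines: twyci jfz aygxr zirc uggpl kews sjzno puvan emldu dvlnt oiixm mgel ito wchq gicwy txgbf wjv
Hunk 4: at line 11 remove [mgel,ito,wchq] add [mxan,xccka] -> 16 lines: twyci jfz aygxr zirc uggpl kews sjzno puvan emldu dvlnt oiixm mxan xccka gicwy txgbf wjv
Hunk 5: at line 9 remove [oiixm,mxan,xccka] add [qhn] -> 14 lines: twyci jfz aygxr zirc uggpl kews sjzno puvan emldu dvlnt qhn gicwy txgbf wjv
Final line 4: zirc

Answer: zirc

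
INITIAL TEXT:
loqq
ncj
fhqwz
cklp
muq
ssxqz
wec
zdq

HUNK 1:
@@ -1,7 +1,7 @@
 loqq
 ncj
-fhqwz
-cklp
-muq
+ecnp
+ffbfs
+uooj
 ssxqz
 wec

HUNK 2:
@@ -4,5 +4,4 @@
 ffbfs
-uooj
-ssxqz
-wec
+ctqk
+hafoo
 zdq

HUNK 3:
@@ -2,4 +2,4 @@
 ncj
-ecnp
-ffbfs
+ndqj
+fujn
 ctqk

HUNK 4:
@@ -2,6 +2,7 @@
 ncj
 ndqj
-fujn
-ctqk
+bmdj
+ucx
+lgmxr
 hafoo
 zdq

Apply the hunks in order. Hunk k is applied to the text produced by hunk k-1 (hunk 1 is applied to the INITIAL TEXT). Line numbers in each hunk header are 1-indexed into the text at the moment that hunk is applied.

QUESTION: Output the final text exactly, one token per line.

Hunk 1: at line 1 remove [fhqwz,cklp,muq] add [ecnp,ffbfs,uooj] -> 8 lines: loqq ncj ecnp ffbfs uooj ssxqz wec zdq
Hunk 2: at line 4 remove [uooj,ssxqz,wec] add [ctqk,hafoo] -> 7 lines: loqq ncj ecnp ffbfs ctqk hafoo zdq
Hunk 3: at line 2 remove [ecnp,ffbfs] add [ndqj,fujn] -> 7 lines: loqq ncj ndqj fujn ctqk hafoo zdq
Hunk 4: at line 2 remove [fujn,ctqk] add [bmdj,ucx,lgmxr] -> 8 lines: loqq ncj ndqj bmdj ucx lgmxr hafoo zdq

Answer: loqq
ncj
ndqj
bmdj
ucx
lgmxr
hafoo
zdq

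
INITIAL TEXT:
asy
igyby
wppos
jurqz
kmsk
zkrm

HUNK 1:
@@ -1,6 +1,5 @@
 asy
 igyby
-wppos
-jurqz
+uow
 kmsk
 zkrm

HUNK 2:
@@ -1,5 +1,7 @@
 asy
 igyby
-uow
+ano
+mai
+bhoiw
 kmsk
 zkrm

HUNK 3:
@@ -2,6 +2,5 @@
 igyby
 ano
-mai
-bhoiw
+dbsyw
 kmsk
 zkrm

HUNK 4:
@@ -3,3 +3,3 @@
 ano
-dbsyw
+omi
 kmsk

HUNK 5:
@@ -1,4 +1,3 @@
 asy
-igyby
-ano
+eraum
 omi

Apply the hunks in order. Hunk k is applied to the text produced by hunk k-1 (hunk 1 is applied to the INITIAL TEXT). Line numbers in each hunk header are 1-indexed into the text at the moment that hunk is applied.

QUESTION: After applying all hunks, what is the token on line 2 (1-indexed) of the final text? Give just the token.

Hunk 1: at line 1 remove [wppos,jurqz] add [uow] -> 5 lines: asy igyby uow kmsk zkrm
Hunk 2: at line 1 remove [uow] add [ano,mai,bhoiw] -> 7 lines: asy igyby ano mai bhoiw kmsk zkrm
Hunk 3: at line 2 remove [mai,bhoiw] add [dbsyw] -> 6 lines: asy igyby ano dbsyw kmsk zkrm
Hunk 4: at line 3 remove [dbsyw] add [omi] -> 6 lines: asy igyby ano omi kmsk zkrm
Hunk 5: at line 1 remove [igyby,ano] add [eraum] -> 5 lines: asy eraum omi kmsk zkrm
Final line 2: eraum

Answer: eraum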